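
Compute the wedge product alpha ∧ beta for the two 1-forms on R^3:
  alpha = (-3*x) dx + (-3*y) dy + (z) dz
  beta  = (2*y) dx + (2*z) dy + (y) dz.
alpha ∧ beta = (-6*x*z + 6*y^2) dx ∧ dy + (-y*(3*x + 2*z)) dx ∧ dz + (-3*y^2 - 2*z^2) dy ∧ dz

Distribute the wedge, using dx_i ∧ dx_j = -dx_j ∧ dx_i and dx_i ∧ dx_i = 0. For each pair (i, j) with i < j, the coefficient of dx_i ∧ dx_j in alpha ∧ beta is (alpha_i * beta_j - alpha_j * beta_i). Collecting: alpha ∧ beta = (-6*x*z + 6*y^2) dx ∧ dy + (-y*(3*x + 2*z)) dx ∧ dz + (-3*y^2 - 2*z^2) dy ∧ dz.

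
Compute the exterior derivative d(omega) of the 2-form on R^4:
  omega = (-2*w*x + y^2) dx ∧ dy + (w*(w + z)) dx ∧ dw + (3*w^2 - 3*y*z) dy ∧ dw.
d(omega) = (-2*x) dx ∧ dy ∧ dw + (-w) dx ∧ dz ∧ dw + (3*y) dy ∧ dz ∧ dw

For a 2-form omega = sum_{i<j} g_{ij} dx_i ∧ dx_j, the exterior derivative is
  d(omega) = sum_{i<j} d(g_{ij}) ∧ dx_i ∧ dx_j = sum_{i<j, k} (∂g_{ij}/∂x_k) dx_k ∧ dx_i ∧ dx_j.
Expand each term, using dx_k ∧ dx_i ∧ dx_j = sgn(permutation) dx_{(a)} ∧ dx_{(b)} ∧ dx_{(c)} with (a < b < c) sorted:
  d(-2*w*x + y^2) includes (∂/∂w)(-2*w*x + y^2) dw = (-2*x) dw, which multiplied by dx ∧ dy gives (-2*x) dx ∧ dy ∧ dw
  d(w*(w + z)) includes (∂/∂z)(w*(w + z)) dz = (w) dz, which multiplied by dx ∧ dw gives (-w) dx ∧ dz ∧ dw
  d(3*w^2 - 3*y*z) includes (∂/∂z)(3*w^2 - 3*y*z) dz = (-3*y) dz, which multiplied by dy ∧ dw gives (3*y) dy ∧ dz ∧ dw
Collecting like 3-forms: d(omega) = (-2*x) dx ∧ dy ∧ dw + (-w) dx ∧ dz ∧ dw + (3*y) dy ∧ dz ∧ dw.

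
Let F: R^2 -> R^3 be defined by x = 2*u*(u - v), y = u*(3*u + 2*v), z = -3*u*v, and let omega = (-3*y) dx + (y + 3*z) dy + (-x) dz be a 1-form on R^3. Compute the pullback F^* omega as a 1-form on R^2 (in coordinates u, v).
F^* omega = (2*u*(-9*u^2 - 18*u*v - 4*v^2)) du + (u^2*(30*u - 8*v)) dv

Using F^*(f dg) = (f ∘ F) d(g ∘ F), substitute each coordinate x_i by F_i(u, v) in f_i, and replace dx_i by d F_i = (∂F_i/∂u) du + (∂F_i/∂v) dv.
  For the x component: f_1(F) = 3*u*(-3*u - 2*v); d F_1 = (4*u - 2*v) du + (-2*u) dv
  For the y component: f_2(F) = u*(3*u - 7*v); d F_2 = (6*u + 2*v) du + (2*u) dv
  For the z component: f_3(F) = 2*u*(-u + v); d F_3 = (-3*v) du + (-3*u) dv
Combining and collecting du, dv coefficients:
  coeff of du: 2*u*(-9*u^2 - 18*u*v - 4*v^2)
  coeff of dv: u^2*(30*u - 8*v)
F^* omega = (2*u*(-9*u^2 - 18*u*v - 4*v^2)) du + (u^2*(30*u - 8*v)) dv.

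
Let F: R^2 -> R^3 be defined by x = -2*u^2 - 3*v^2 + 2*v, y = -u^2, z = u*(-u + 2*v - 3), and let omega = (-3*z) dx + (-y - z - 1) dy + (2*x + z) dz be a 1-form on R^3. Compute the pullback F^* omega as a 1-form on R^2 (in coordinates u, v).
F^* omega = (-6*u^3 + 14*u^2*v - 21*u^2 + 16*u*v^2 - 20*u*v + 11*u - 12*v^3 + 26*v^2 - 12*v) du + (2*u*(-5*u^2 - 7*u*v + 12*v^2 - 29*v + 9)) dv

Using F^*(f dg) = (f ∘ F) d(g ∘ F), substitute each coordinate x_i by F_i(u, v) in f_i, and replace dx_i by d F_i = (∂F_i/∂u) du + (∂F_i/∂v) dv.
  For the x component: f_1(F) = 3*u*(u - 2*v + 3); d F_1 = (-4*u) du + (2 - 6*v) dv
  For the y component: f_2(F) = 2*u^2 - 2*u*v + 3*u - 1; d F_2 = (-2*u) du + (0) dv
  For the z component: f_3(F) = -5*u^2 + 2*u*v - 3*u - 6*v^2 + 4*v; d F_3 = (-2*u + 2*v - 3) du + (2*u) dv
Combining and collecting du, dv coefficients:
  coeff of du: -6*u^3 + 14*u^2*v - 21*u^2 + 16*u*v^2 - 20*u*v + 11*u - 12*v^3 + 26*v^2 - 12*v
  coeff of dv: 2*u*(-5*u^2 - 7*u*v + 12*v^2 - 29*v + 9)
F^* omega = (-6*u^3 + 14*u^2*v - 21*u^2 + 16*u*v^2 - 20*u*v + 11*u - 12*v^3 + 26*v^2 - 12*v) du + (2*u*(-5*u^2 - 7*u*v + 12*v^2 - 29*v + 9)) dv.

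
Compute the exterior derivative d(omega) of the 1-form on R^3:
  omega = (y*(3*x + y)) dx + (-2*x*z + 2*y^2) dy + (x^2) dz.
d(omega) = (-3*x - 2*y - 2*z) dx ∧ dy + (2*x) dx ∧ dz + (2*x) dy ∧ dz

For a 1-form omega = sum_i f_i dx_i, the exterior derivative is
  d(omega) = sum_{i < j} (∂f_j/∂x_i - ∂f_i/∂x_j) dx_i ∧ dx_j.
  coefficient of dx ∧ dy: ∂f_2/∂x - ∂f_1/∂y = ∂(-2*x*z + 2*y^2)/∂x - ∂(y*(3*x + y))/∂y = -3*x - 2*y - 2*z
  coefficient of dx ∧ dz: ∂f_3/∂x - ∂f_1/∂z = ∂(x^2)/∂x - ∂(y*(3*x + y))/∂z = 2*x
  coefficient of dy ∧ dz: ∂f_3/∂y - ∂f_2/∂z = ∂(x^2)/∂y - ∂(-2*x*z + 2*y^2)/∂z = 2*x
Assembling: d(omega) = (-3*x - 2*y - 2*z) dx ∧ dy + (2*x) dx ∧ dz + (2*x) dy ∧ dz.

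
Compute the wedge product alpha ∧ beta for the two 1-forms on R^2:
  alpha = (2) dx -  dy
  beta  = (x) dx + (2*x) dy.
alpha ∧ beta = (5*x) dx ∧ dy

Distribute the wedge, using dx_i ∧ dx_j = -dx_j ∧ dx_i and dx_i ∧ dx_i = 0. For each pair (i, j) with i < j, the coefficient of dx_i ∧ dx_j in alpha ∧ beta is (alpha_i * beta_j - alpha_j * beta_i). Collecting: alpha ∧ beta = (5*x) dx ∧ dy.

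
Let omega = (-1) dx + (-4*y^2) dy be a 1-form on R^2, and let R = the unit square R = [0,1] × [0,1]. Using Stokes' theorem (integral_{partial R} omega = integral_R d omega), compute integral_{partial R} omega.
integral_(partial R) omega = 0

Stokes: integral_partial_R omega = integral_R d omega with d omega = (∂Q/∂x - ∂P/∂y) dx ∧ dy.
  ∂Q/∂x = 0
  ∂P/∂y = 0
  integrand = ∂Q/∂x - ∂P/∂y = 0.
Integrating over R: integral_0^1 integral_0^1 (0) dx dy = 0.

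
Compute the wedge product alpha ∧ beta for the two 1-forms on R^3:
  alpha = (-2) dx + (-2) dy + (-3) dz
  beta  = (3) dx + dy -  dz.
alpha ∧ beta = (4) dx ∧ dy + (11) dx ∧ dz + (5) dy ∧ dz

Distribute the wedge, using dx_i ∧ dx_j = -dx_j ∧ dx_i and dx_i ∧ dx_i = 0. For each pair (i, j) with i < j, the coefficient of dx_i ∧ dx_j in alpha ∧ beta is (alpha_i * beta_j - alpha_j * beta_i). Collecting: alpha ∧ beta = (4) dx ∧ dy + (11) dx ∧ dz + (5) dy ∧ dz.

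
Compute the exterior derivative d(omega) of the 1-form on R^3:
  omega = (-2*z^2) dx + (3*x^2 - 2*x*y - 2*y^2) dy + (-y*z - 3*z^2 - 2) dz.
d(omega) = (6*x - 2*y) dx ∧ dy + (4*z) dx ∧ dz + (-z) dy ∧ dz

For a 1-form omega = sum_i f_i dx_i, the exterior derivative is
  d(omega) = sum_{i < j} (∂f_j/∂x_i - ∂f_i/∂x_j) dx_i ∧ dx_j.
  coefficient of dx ∧ dy: ∂f_2/∂x - ∂f_1/∂y = ∂(3*x^2 - 2*x*y - 2*y^2)/∂x - ∂(-2*z^2)/∂y = 6*x - 2*y
  coefficient of dx ∧ dz: ∂f_3/∂x - ∂f_1/∂z = ∂(-y*z - 3*z^2 - 2)/∂x - ∂(-2*z^2)/∂z = 4*z
  coefficient of dy ∧ dz: ∂f_3/∂y - ∂f_2/∂z = ∂(-y*z - 3*z^2 - 2)/∂y - ∂(3*x^2 - 2*x*y - 2*y^2)/∂z = -z
Assembling: d(omega) = (6*x - 2*y) dx ∧ dy + (4*z) dx ∧ dz + (-z) dy ∧ dz.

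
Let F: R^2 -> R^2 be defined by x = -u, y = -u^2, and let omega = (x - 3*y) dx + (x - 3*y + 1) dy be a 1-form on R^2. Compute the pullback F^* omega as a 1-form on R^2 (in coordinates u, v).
F^* omega = (u*(-6*u^2 - u - 1)) du

Using F^*(f dg) = (f ∘ F) d(g ∘ F), substitute each coordinate x_i by F_i(u, v) in f_i, and replace dx_i by d F_i = (∂F_i/∂u) du + (∂F_i/∂v) dv.
  For the x component: f_1(F) = u*(3*u - 1); d F_1 = (-1) du + (0) dv
  For the y component: f_2(F) = 3*u^2 - u + 1; d F_2 = (-2*u) du + (0) dv
Combining and collecting du, dv coefficients:
  coeff of du: u*(-6*u^2 - u - 1)
  coeff of dv: 0
F^* omega = (u*(-6*u^2 - u - 1)) du.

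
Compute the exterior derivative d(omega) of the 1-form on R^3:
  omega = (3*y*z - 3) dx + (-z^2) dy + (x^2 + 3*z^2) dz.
d(omega) = (-3*z) dx ∧ dy + (2*x - 3*y) dx ∧ dz + (2*z) dy ∧ dz

For a 1-form omega = sum_i f_i dx_i, the exterior derivative is
  d(omega) = sum_{i < j} (∂f_j/∂x_i - ∂f_i/∂x_j) dx_i ∧ dx_j.
  coefficient of dx ∧ dy: ∂f_2/∂x - ∂f_1/∂y = ∂(-z^2)/∂x - ∂(3*y*z - 3)/∂y = -3*z
  coefficient of dx ∧ dz: ∂f_3/∂x - ∂f_1/∂z = ∂(x^2 + 3*z^2)/∂x - ∂(3*y*z - 3)/∂z = 2*x - 3*y
  coefficient of dy ∧ dz: ∂f_3/∂y - ∂f_2/∂z = ∂(x^2 + 3*z^2)/∂y - ∂(-z^2)/∂z = 2*z
Assembling: d(omega) = (-3*z) dx ∧ dy + (2*x - 3*y) dx ∧ dz + (2*z) dy ∧ dz.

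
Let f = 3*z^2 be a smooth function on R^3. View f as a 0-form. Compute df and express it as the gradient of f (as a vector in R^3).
df = (0) dx + (0) dy + (6*z) dz; grad f = (0, 0, 6*z)

For a 0-form f, d f = (∂f/∂x) dx + (∂f/∂y) dy + (∂f/∂z) dz. The components of the vector representation are exactly the entries of grad f in Cartesian coordinates:
  ∂f/∂x = 0
  ∂f/∂y = 0
  ∂f/∂z = 6*z.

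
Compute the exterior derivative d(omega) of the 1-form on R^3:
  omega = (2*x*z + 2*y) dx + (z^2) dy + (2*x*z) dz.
d(omega) = (-2) dx ∧ dy + (-2*x + 2*z) dx ∧ dz + (-2*z) dy ∧ dz

For a 1-form omega = sum_i f_i dx_i, the exterior derivative is
  d(omega) = sum_{i < j} (∂f_j/∂x_i - ∂f_i/∂x_j) dx_i ∧ dx_j.
  coefficient of dx ∧ dy: ∂f_2/∂x - ∂f_1/∂y = ∂(z^2)/∂x - ∂(2*x*z + 2*y)/∂y = -2
  coefficient of dx ∧ dz: ∂f_3/∂x - ∂f_1/∂z = ∂(2*x*z)/∂x - ∂(2*x*z + 2*y)/∂z = -2*x + 2*z
  coefficient of dy ∧ dz: ∂f_3/∂y - ∂f_2/∂z = ∂(2*x*z)/∂y - ∂(z^2)/∂z = -2*z
Assembling: d(omega) = (-2) dx ∧ dy + (-2*x + 2*z) dx ∧ dz + (-2*z) dy ∧ dz.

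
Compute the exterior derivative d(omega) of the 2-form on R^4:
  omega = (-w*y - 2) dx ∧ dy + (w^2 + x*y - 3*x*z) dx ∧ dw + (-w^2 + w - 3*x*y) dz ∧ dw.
d(omega) = (-x - y) dx ∧ dy ∧ dw + (3*x - 3*y) dx ∧ dz ∧ dw + (-3*x) dy ∧ dz ∧ dw

For a 2-form omega = sum_{i<j} g_{ij} dx_i ∧ dx_j, the exterior derivative is
  d(omega) = sum_{i<j} d(g_{ij}) ∧ dx_i ∧ dx_j = sum_{i<j, k} (∂g_{ij}/∂x_k) dx_k ∧ dx_i ∧ dx_j.
Expand each term, using dx_k ∧ dx_i ∧ dx_j = sgn(permutation) dx_{(a)} ∧ dx_{(b)} ∧ dx_{(c)} with (a < b < c) sorted:
  d(-w*y - 2) includes (∂/∂w)(-w*y - 2) dw = (-y) dw, which multiplied by dx ∧ dy gives (-y) dx ∧ dy ∧ dw
  d(w^2 + x*y - 3*x*z) includes (∂/∂y)(w^2 + x*y - 3*x*z) dy = (x) dy, which multiplied by dx ∧ dw gives (-x) dx ∧ dy ∧ dw
  d(w^2 + x*y - 3*x*z) includes (∂/∂z)(w^2 + x*y - 3*x*z) dz = (-3*x) dz, which multiplied by dx ∧ dw gives (3*x) dx ∧ dz ∧ dw
  d(-w^2 + w - 3*x*y) includes (∂/∂x)(-w^2 + w - 3*x*y) dx = (-3*y) dx, which multiplied by dz ∧ dw gives (-3*y) dx ∧ dz ∧ dw
  d(-w^2 + w - 3*x*y) includes (∂/∂y)(-w^2 + w - 3*x*y) dy = (-3*x) dy, which multiplied by dz ∧ dw gives (-3*x) dy ∧ dz ∧ dw
Collecting like 3-forms: d(omega) = (-x - y) dx ∧ dy ∧ dw + (3*x - 3*y) dx ∧ dz ∧ dw + (-3*x) dy ∧ dz ∧ dw.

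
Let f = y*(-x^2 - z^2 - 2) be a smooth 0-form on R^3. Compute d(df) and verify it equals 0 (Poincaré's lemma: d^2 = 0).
d(df) = 0

Step 1: df = sum_i (∂f/∂x_i) dx_i = (-2*x*y) dx + (-x^2 - z^2 - 2) dy + (-2*y*z) dz.
Step 2: Apply d again. Using the 1-form formula, the coefficient of dx ∧ dy in d(df) is ∂^2 f/∂x ∂y - ∂^2 f/∂y ∂x = (-2*x) - (-2*x) = 0 (equality of mixed partials for smooth f).
Similarly for dx ∧ dz and dy ∧ dz — all coefficients vanish. So d(df) = 0.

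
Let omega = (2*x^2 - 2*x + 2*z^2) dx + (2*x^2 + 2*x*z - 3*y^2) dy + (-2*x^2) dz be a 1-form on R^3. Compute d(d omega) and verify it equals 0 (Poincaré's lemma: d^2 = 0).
d(d omega) = 0

Step 1: d omega = sum_{i<j} (∂f_j/∂x_i - ∂f_i/∂x_j) dx_i ∧ dx_j:
  coeff of dx ∧ dy: 4*x + 2*z
  coeff of dx ∧ dz: -4*x - 4*z
  coeff of dy ∧ dz: -2*x
Step 2: Apply d again to each 2-form coefficient. The only possible 3-form in R^3 is dx ∧ dy ∧ dz, with coefficient
  ∂(coeff of dy∧dz)/∂x - ∂(coeff of dx∧dz)/∂y + ∂(coeff of dx∧dy)/∂z
  = ∂/∂x (-2*x) - ∂/∂y (-4*x - 4*z) + ∂/∂z (4*x + 2*z).
Each of these terms simplifies to sums of mixed partials that cancel in pairs. The result is 0 (by equality of mixed partials for smooth functions — Schwarz / Clairaut).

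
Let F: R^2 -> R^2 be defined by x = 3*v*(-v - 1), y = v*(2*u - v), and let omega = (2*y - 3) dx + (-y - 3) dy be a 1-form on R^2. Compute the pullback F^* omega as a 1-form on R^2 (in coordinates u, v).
F^* omega = (2*v*(-2*u*v + v^2 - 3)) du + (-4*u^2*v - 18*u*v^2 - 12*u*v - 6*u + 10*v^3 + 6*v^2 + 24*v + 9) dv

Using F^*(f dg) = (f ∘ F) d(g ∘ F), substitute each coordinate x_i by F_i(u, v) in f_i, and replace dx_i by d F_i = (∂F_i/∂u) du + (∂F_i/∂v) dv.
  For the x component: f_1(F) = 4*u*v - 2*v^2 - 3; d F_1 = (0) du + (-6*v - 3) dv
  For the y component: f_2(F) = -2*u*v + v^2 - 3; d F_2 = (2*v) du + (2*u - 2*v) dv
Combining and collecting du, dv coefficients:
  coeff of du: 2*v*(-2*u*v + v^2 - 3)
  coeff of dv: -4*u^2*v - 18*u*v^2 - 12*u*v - 6*u + 10*v^3 + 6*v^2 + 24*v + 9
F^* omega = (2*v*(-2*u*v + v^2 - 3)) du + (-4*u^2*v - 18*u*v^2 - 12*u*v - 6*u + 10*v^3 + 6*v^2 + 24*v + 9) dv.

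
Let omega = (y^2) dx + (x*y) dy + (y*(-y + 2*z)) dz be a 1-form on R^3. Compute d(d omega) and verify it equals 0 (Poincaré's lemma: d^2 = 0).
d(d omega) = 0

Step 1: d omega = sum_{i<j} (∂f_j/∂x_i - ∂f_i/∂x_j) dx_i ∧ dx_j:
  coeff of dx ∧ dy: -y
  coeff of dx ∧ dz: 0
  coeff of dy ∧ dz: -2*y + 2*z
Step 2: Apply d again to each 2-form coefficient. The only possible 3-form in R^3 is dx ∧ dy ∧ dz, with coefficient
  ∂(coeff of dy∧dz)/∂x - ∂(coeff of dx∧dz)/∂y + ∂(coeff of dx∧dy)/∂z
  = ∂/∂x (-2*y + 2*z) - ∂/∂y (0) + ∂/∂z (-y).
Each of these terms simplifies to sums of mixed partials that cancel in pairs. The result is 0 (by equality of mixed partials for smooth functions — Schwarz / Clairaut).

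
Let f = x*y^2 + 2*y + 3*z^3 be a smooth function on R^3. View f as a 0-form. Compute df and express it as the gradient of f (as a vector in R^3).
df = (y^2) dx + (2*x*y + 2) dy + (9*z^2) dz; grad f = (y^2, 2*x*y + 2, 9*z^2)

For a 0-form f, d f = (∂f/∂x) dx + (∂f/∂y) dy + (∂f/∂z) dz. The components of the vector representation are exactly the entries of grad f in Cartesian coordinates:
  ∂f/∂x = y^2
  ∂f/∂y = 2*x*y + 2
  ∂f/∂z = 9*z^2.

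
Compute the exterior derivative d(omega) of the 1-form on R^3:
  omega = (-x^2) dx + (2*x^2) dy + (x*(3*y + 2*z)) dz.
d(omega) = (4*x) dx ∧ dy + (3*y + 2*z) dx ∧ dz + (3*x) dy ∧ dz

For a 1-form omega = sum_i f_i dx_i, the exterior derivative is
  d(omega) = sum_{i < j} (∂f_j/∂x_i - ∂f_i/∂x_j) dx_i ∧ dx_j.
  coefficient of dx ∧ dy: ∂f_2/∂x - ∂f_1/∂y = ∂(2*x^2)/∂x - ∂(-x^2)/∂y = 4*x
  coefficient of dx ∧ dz: ∂f_3/∂x - ∂f_1/∂z = ∂(x*(3*y + 2*z))/∂x - ∂(-x^2)/∂z = 3*y + 2*z
  coefficient of dy ∧ dz: ∂f_3/∂y - ∂f_2/∂z = ∂(x*(3*y + 2*z))/∂y - ∂(2*x^2)/∂z = 3*x
Assembling: d(omega) = (4*x) dx ∧ dy + (3*y + 2*z) dx ∧ dz + (3*x) dy ∧ dz.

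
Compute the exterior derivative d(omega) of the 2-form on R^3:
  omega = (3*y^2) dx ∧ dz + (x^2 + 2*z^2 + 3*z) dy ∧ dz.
d(omega) = (2*x - 6*y) dx ∧ dy ∧ dz

For a 2-form omega = sum_{i<j} g_{ij} dx_i ∧ dx_j, the exterior derivative is
  d(omega) = sum_{i<j} d(g_{ij}) ∧ dx_i ∧ dx_j = sum_{i<j, k} (∂g_{ij}/∂x_k) dx_k ∧ dx_i ∧ dx_j.
Expand each term, using dx_k ∧ dx_i ∧ dx_j = sgn(permutation) dx_{(a)} ∧ dx_{(b)} ∧ dx_{(c)} with (a < b < c) sorted:
  d(3*y^2) includes (∂/∂y)(3*y^2) dy = (6*y) dy, which multiplied by dx ∧ dz gives (-6*y) dx ∧ dy ∧ dz
  d(x^2 + 2*z^2 + 3*z) includes (∂/∂x)(x^2 + 2*z^2 + 3*z) dx = (2*x) dx, which multiplied by dy ∧ dz gives (2*x) dx ∧ dy ∧ dz
Collecting like 3-forms: d(omega) = (2*x - 6*y) dx ∧ dy ∧ dz.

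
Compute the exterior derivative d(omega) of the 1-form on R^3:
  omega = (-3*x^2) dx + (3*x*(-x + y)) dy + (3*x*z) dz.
d(omega) = (-6*x + 3*y) dx ∧ dy + (3*z) dx ∧ dz

For a 1-form omega = sum_i f_i dx_i, the exterior derivative is
  d(omega) = sum_{i < j} (∂f_j/∂x_i - ∂f_i/∂x_j) dx_i ∧ dx_j.
  coefficient of dx ∧ dy: ∂f_2/∂x - ∂f_1/∂y = ∂(3*x*(-x + y))/∂x - ∂(-3*x^2)/∂y = -6*x + 3*y
  coefficient of dx ∧ dz: ∂f_3/∂x - ∂f_1/∂z = ∂(3*x*z)/∂x - ∂(-3*x^2)/∂z = 3*z
Assembling: d(omega) = (-6*x + 3*y) dx ∧ dy + (3*z) dx ∧ dz.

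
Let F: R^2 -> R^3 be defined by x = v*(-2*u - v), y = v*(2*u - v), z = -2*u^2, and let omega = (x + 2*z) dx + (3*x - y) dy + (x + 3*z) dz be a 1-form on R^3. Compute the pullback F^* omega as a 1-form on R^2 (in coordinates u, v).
F^* omega = (24*u^3 + 16*u^2*v - 8*u*v^2 - 2*v^3) du + (8*u^3 - 4*u^2*v + 18*u*v^2 + 6*v^3) dv

Using F^*(f dg) = (f ∘ F) d(g ∘ F), substitute each coordinate x_i by F_i(u, v) in f_i, and replace dx_i by d F_i = (∂F_i/∂u) du + (∂F_i/∂v) dv.
  For the x component: f_1(F) = -4*u^2 - 2*u*v - v^2; d F_1 = (-2*v) du + (-2*u - 2*v) dv
  For the y component: f_2(F) = 2*v*(-4*u - v); d F_2 = (2*v) du + (2*u - 2*v) dv
  For the z component: f_3(F) = -6*u^2 - 2*u*v - v^2; d F_3 = (-4*u) du + (0) dv
Combining and collecting du, dv coefficients:
  coeff of du: 24*u^3 + 16*u^2*v - 8*u*v^2 - 2*v^3
  coeff of dv: 8*u^3 - 4*u^2*v + 18*u*v^2 + 6*v^3
F^* omega = (24*u^3 + 16*u^2*v - 8*u*v^2 - 2*v^3) du + (8*u^3 - 4*u^2*v + 18*u*v^2 + 6*v^3) dv.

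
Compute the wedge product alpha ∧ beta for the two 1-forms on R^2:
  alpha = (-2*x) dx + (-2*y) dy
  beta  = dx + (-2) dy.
alpha ∧ beta = (4*x + 2*y) dx ∧ dy

Distribute the wedge, using dx_i ∧ dx_j = -dx_j ∧ dx_i and dx_i ∧ dx_i = 0. For each pair (i, j) with i < j, the coefficient of dx_i ∧ dx_j in alpha ∧ beta is (alpha_i * beta_j - alpha_j * beta_i). Collecting: alpha ∧ beta = (4*x + 2*y) dx ∧ dy.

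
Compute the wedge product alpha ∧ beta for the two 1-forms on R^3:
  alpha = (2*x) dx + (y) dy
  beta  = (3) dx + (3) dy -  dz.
alpha ∧ beta = (6*x - 3*y) dx ∧ dy + (-2*x) dx ∧ dz + (-y) dy ∧ dz

Distribute the wedge, using dx_i ∧ dx_j = -dx_j ∧ dx_i and dx_i ∧ dx_i = 0. For each pair (i, j) with i < j, the coefficient of dx_i ∧ dx_j in alpha ∧ beta is (alpha_i * beta_j - alpha_j * beta_i). Collecting: alpha ∧ beta = (6*x - 3*y) dx ∧ dy + (-2*x) dx ∧ dz + (-y) dy ∧ dz.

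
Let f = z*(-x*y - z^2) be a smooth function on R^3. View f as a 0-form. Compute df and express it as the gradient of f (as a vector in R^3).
df = (-y*z) dx + (-x*z) dy + (-x*y - 3*z^2) dz; grad f = (-y*z, -x*z, -x*y - 3*z^2)

For a 0-form f, d f = (∂f/∂x) dx + (∂f/∂y) dy + (∂f/∂z) dz. The components of the vector representation are exactly the entries of grad f in Cartesian coordinates:
  ∂f/∂x = -y*z
  ∂f/∂y = -x*z
  ∂f/∂z = -x*y - 3*z^2.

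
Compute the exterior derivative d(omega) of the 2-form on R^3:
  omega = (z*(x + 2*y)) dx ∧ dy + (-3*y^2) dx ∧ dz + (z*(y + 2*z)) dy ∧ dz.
d(omega) = (x + 8*y) dx ∧ dy ∧ dz

For a 2-form omega = sum_{i<j} g_{ij} dx_i ∧ dx_j, the exterior derivative is
  d(omega) = sum_{i<j} d(g_{ij}) ∧ dx_i ∧ dx_j = sum_{i<j, k} (∂g_{ij}/∂x_k) dx_k ∧ dx_i ∧ dx_j.
Expand each term, using dx_k ∧ dx_i ∧ dx_j = sgn(permutation) dx_{(a)} ∧ dx_{(b)} ∧ dx_{(c)} with (a < b < c) sorted:
  d(z*(x + 2*y)) includes (∂/∂z)(z*(x + 2*y)) dz = (x + 2*y) dz, which multiplied by dx ∧ dy gives (x + 2*y) dx ∧ dy ∧ dz
  d(-3*y^2) includes (∂/∂y)(-3*y^2) dy = (-6*y) dy, which multiplied by dx ∧ dz gives (6*y) dx ∧ dy ∧ dz
Collecting like 3-forms: d(omega) = (x + 8*y) dx ∧ dy ∧ dz.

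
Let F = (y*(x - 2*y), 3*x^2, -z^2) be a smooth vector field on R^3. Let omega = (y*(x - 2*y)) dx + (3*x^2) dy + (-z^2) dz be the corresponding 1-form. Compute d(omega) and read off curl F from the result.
d(omega) = (0) dy ∧ dz + (0) dz ∧ dx + (5*x + 4*y) dx ∧ dy; curl F = (0, 0, 5*x + 4*y)

d omega = sum_{i<j} (∂f_j/∂x_i - ∂f_i/∂x_j) dx_i ∧ dx_j. Under the identification (dy ∧ dz, dz ∧ dx, dx ∧ dy) ↔ (e_x, e_y, e_z), the coefficients are exactly the components of curl F. Compute:
  ∂R/∂y - ∂Q/∂z = (0) - (0) = 0
  ∂P/∂z - ∂R/∂x = (0) - (0) = 0
  ∂Q/∂x - ∂P/∂y = (6*x) - (x - 4*y) = 5*x + 4*y.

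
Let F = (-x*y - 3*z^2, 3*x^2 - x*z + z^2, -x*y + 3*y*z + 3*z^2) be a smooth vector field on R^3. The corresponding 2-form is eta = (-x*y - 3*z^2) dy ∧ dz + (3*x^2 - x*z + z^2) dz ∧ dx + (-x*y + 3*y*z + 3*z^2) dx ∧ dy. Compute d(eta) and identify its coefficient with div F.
d(eta) = (2*y + 6*z) dx ∧ dy ∧ dz; div F = 2*y + 6*z

For a 2-form in R^3 of the form above, applying d gives a 3-form with coefficient ∂P/∂x + ∂Q/∂y + ∂R/∂z:
  ∂P/∂x = -y
  ∂Q/∂y = 0
  ∂R/∂z = 3*y + 6*z
Sum = 2*y + 6*z, which is exactly div F.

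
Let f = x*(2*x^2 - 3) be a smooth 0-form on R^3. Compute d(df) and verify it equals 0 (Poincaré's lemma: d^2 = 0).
d(df) = 0

Step 1: df = sum_i (∂f/∂x_i) dx_i = (6*x^2 - 3) dx + (0) dy + (0) dz.
Step 2: Apply d again. Using the 1-form formula, the coefficient of dx ∧ dy in d(df) is ∂^2 f/∂x ∂y - ∂^2 f/∂y ∂x = (0) - (0) = 0 (equality of mixed partials for smooth f).
Similarly for dx ∧ dz and dy ∧ dz — all coefficients vanish. So d(df) = 0.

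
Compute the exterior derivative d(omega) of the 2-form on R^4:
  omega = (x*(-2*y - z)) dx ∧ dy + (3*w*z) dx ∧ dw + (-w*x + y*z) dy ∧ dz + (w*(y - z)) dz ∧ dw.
d(omega) = (-w - x) dx ∧ dy ∧ dz + (-3*w) dx ∧ dz ∧ dw + (w - x) dy ∧ dz ∧ dw

For a 2-form omega = sum_{i<j} g_{ij} dx_i ∧ dx_j, the exterior derivative is
  d(omega) = sum_{i<j} d(g_{ij}) ∧ dx_i ∧ dx_j = sum_{i<j, k} (∂g_{ij}/∂x_k) dx_k ∧ dx_i ∧ dx_j.
Expand each term, using dx_k ∧ dx_i ∧ dx_j = sgn(permutation) dx_{(a)} ∧ dx_{(b)} ∧ dx_{(c)} with (a < b < c) sorted:
  d(x*(-2*y - z)) includes (∂/∂z)(x*(-2*y - z)) dz = (-x) dz, which multiplied by dx ∧ dy gives (-x) dx ∧ dy ∧ dz
  d(3*w*z) includes (∂/∂z)(3*w*z) dz = (3*w) dz, which multiplied by dx ∧ dw gives (-3*w) dx ∧ dz ∧ dw
  d(-w*x + y*z) includes (∂/∂x)(-w*x + y*z) dx = (-w) dx, which multiplied by dy ∧ dz gives (-w) dx ∧ dy ∧ dz
  d(-w*x + y*z) includes (∂/∂w)(-w*x + y*z) dw = (-x) dw, which multiplied by dy ∧ dz gives (-x) dy ∧ dz ∧ dw
  d(w*(y - z)) includes (∂/∂y)(w*(y - z)) dy = (w) dy, which multiplied by dz ∧ dw gives (w) dy ∧ dz ∧ dw
Collecting like 3-forms: d(omega) = (-w - x) dx ∧ dy ∧ dz + (-3*w) dx ∧ dz ∧ dw + (w - x) dy ∧ dz ∧ dw.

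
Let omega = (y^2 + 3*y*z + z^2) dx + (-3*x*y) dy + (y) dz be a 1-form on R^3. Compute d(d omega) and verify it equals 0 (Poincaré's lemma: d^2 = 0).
d(d omega) = 0

Step 1: d omega = sum_{i<j} (∂f_j/∂x_i - ∂f_i/∂x_j) dx_i ∧ dx_j:
  coeff of dx ∧ dy: -5*y - 3*z
  coeff of dx ∧ dz: -3*y - 2*z
  coeff of dy ∧ dz: 1
Step 2: Apply d again to each 2-form coefficient. The only possible 3-form in R^3 is dx ∧ dy ∧ dz, with coefficient
  ∂(coeff of dy∧dz)/∂x - ∂(coeff of dx∧dz)/∂y + ∂(coeff of dx∧dy)/∂z
  = ∂/∂x (1) - ∂/∂y (-3*y - 2*z) + ∂/∂z (-5*y - 3*z).
Each of these terms simplifies to sums of mixed partials that cancel in pairs. The result is 0 (by equality of mixed partials for smooth functions — Schwarz / Clairaut).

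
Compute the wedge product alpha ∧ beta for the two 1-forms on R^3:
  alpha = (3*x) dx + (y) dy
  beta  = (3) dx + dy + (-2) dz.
alpha ∧ beta = (3*x - 3*y) dx ∧ dy + (-6*x) dx ∧ dz + (-2*y) dy ∧ dz

Distribute the wedge, using dx_i ∧ dx_j = -dx_j ∧ dx_i and dx_i ∧ dx_i = 0. For each pair (i, j) with i < j, the coefficient of dx_i ∧ dx_j in alpha ∧ beta is (alpha_i * beta_j - alpha_j * beta_i). Collecting: alpha ∧ beta = (3*x - 3*y) dx ∧ dy + (-6*x) dx ∧ dz + (-2*y) dy ∧ dz.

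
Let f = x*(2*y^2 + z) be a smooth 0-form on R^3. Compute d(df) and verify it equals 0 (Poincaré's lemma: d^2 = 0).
d(df) = 0

Step 1: df = sum_i (∂f/∂x_i) dx_i = (2*y^2 + z) dx + (4*x*y) dy + (x) dz.
Step 2: Apply d again. Using the 1-form formula, the coefficient of dx ∧ dy in d(df) is ∂^2 f/∂x ∂y - ∂^2 f/∂y ∂x = (4*y) - (4*y) = 0 (equality of mixed partials for smooth f).
Similarly for dx ∧ dz and dy ∧ dz — all coefficients vanish. So d(df) = 0.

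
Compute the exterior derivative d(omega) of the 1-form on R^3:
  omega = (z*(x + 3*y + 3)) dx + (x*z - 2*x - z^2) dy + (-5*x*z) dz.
d(omega) = (-2*z - 2) dx ∧ dy + (-x - 3*y - 5*z - 3) dx ∧ dz + (-x + 2*z) dy ∧ dz

For a 1-form omega = sum_i f_i dx_i, the exterior derivative is
  d(omega) = sum_{i < j} (∂f_j/∂x_i - ∂f_i/∂x_j) dx_i ∧ dx_j.
  coefficient of dx ∧ dy: ∂f_2/∂x - ∂f_1/∂y = ∂(x*z - 2*x - z^2)/∂x - ∂(z*(x + 3*y + 3))/∂y = -2*z - 2
  coefficient of dx ∧ dz: ∂f_3/∂x - ∂f_1/∂z = ∂(-5*x*z)/∂x - ∂(z*(x + 3*y + 3))/∂z = -x - 3*y - 5*z - 3
  coefficient of dy ∧ dz: ∂f_3/∂y - ∂f_2/∂z = ∂(-5*x*z)/∂y - ∂(x*z - 2*x - z^2)/∂z = -x + 2*z
Assembling: d(omega) = (-2*z - 2) dx ∧ dy + (-x - 3*y - 5*z - 3) dx ∧ dz + (-x + 2*z) dy ∧ dz.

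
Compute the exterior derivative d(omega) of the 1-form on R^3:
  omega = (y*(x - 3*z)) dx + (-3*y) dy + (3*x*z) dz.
d(omega) = (-x + 3*z) dx ∧ dy + (3*y + 3*z) dx ∧ dz

For a 1-form omega = sum_i f_i dx_i, the exterior derivative is
  d(omega) = sum_{i < j} (∂f_j/∂x_i - ∂f_i/∂x_j) dx_i ∧ dx_j.
  coefficient of dx ∧ dy: ∂f_2/∂x - ∂f_1/∂y = ∂(-3*y)/∂x - ∂(y*(x - 3*z))/∂y = -x + 3*z
  coefficient of dx ∧ dz: ∂f_3/∂x - ∂f_1/∂z = ∂(3*x*z)/∂x - ∂(y*(x - 3*z))/∂z = 3*y + 3*z
Assembling: d(omega) = (-x + 3*z) dx ∧ dy + (3*y + 3*z) dx ∧ dz.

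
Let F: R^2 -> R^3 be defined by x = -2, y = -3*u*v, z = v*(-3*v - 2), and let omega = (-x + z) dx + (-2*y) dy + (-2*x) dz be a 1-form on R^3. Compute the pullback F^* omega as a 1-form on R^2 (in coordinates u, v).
F^* omega = (-18*u*v^2) du + (-18*u^2*v - 24*v - 8) dv

Using F^*(f dg) = (f ∘ F) d(g ∘ F), substitute each coordinate x_i by F_i(u, v) in f_i, and replace dx_i by d F_i = (∂F_i/∂u) du + (∂F_i/∂v) dv.
  For the x component: f_1(F) = -3*v^2 - 2*v + 2; d F_1 = (0) du + (0) dv
  For the y component: f_2(F) = 6*u*v; d F_2 = (-3*v) du + (-3*u) dv
  For the z component: f_3(F) = 4; d F_3 = (0) du + (-6*v - 2) dv
Combining and collecting du, dv coefficients:
  coeff of du: -18*u*v^2
  coeff of dv: -18*u^2*v - 24*v - 8
F^* omega = (-18*u*v^2) du + (-18*u^2*v - 24*v - 8) dv.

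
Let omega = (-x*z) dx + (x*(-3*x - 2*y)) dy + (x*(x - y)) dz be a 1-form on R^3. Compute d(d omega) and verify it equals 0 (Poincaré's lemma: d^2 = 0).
d(d omega) = 0

Step 1: d omega = sum_{i<j} (∂f_j/∂x_i - ∂f_i/∂x_j) dx_i ∧ dx_j:
  coeff of dx ∧ dy: -6*x - 2*y
  coeff of dx ∧ dz: 3*x - y
  coeff of dy ∧ dz: -x
Step 2: Apply d again to each 2-form coefficient. The only possible 3-form in R^3 is dx ∧ dy ∧ dz, with coefficient
  ∂(coeff of dy∧dz)/∂x - ∂(coeff of dx∧dz)/∂y + ∂(coeff of dx∧dy)/∂z
  = ∂/∂x (-x) - ∂/∂y (3*x - y) + ∂/∂z (-6*x - 2*y).
Each of these terms simplifies to sums of mixed partials that cancel in pairs. The result is 0 (by equality of mixed partials for smooth functions — Schwarz / Clairaut).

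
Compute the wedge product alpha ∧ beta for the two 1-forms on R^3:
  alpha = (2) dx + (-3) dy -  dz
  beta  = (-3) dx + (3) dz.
alpha ∧ beta = (3) dx ∧ dz + (-9) dx ∧ dy + (-9) dy ∧ dz

Distribute the wedge, using dx_i ∧ dx_j = -dx_j ∧ dx_i and dx_i ∧ dx_i = 0. For each pair (i, j) with i < j, the coefficient of dx_i ∧ dx_j in alpha ∧ beta is (alpha_i * beta_j - alpha_j * beta_i). Collecting: alpha ∧ beta = (3) dx ∧ dz + (-9) dx ∧ dy + (-9) dy ∧ dz.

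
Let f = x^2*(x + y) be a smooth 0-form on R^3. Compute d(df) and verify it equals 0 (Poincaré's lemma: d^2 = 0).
d(df) = 0

Step 1: df = sum_i (∂f/∂x_i) dx_i = (x*(3*x + 2*y)) dx + (x^2) dy + (0) dz.
Step 2: Apply d again. Using the 1-form formula, the coefficient of dx ∧ dy in d(df) is ∂^2 f/∂x ∂y - ∂^2 f/∂y ∂x = (2*x) - (2*x) = 0 (equality of mixed partials for smooth f).
Similarly for dx ∧ dz and dy ∧ dz — all coefficients vanish. So d(df) = 0.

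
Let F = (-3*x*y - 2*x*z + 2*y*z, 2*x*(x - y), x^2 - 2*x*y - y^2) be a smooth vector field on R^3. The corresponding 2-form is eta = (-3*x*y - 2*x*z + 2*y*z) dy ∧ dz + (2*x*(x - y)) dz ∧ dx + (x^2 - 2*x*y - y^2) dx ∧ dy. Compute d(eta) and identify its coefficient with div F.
d(eta) = (-2*x - 3*y - 2*z) dx ∧ dy ∧ dz; div F = -2*x - 3*y - 2*z

For a 2-form in R^3 of the form above, applying d gives a 3-form with coefficient ∂P/∂x + ∂Q/∂y + ∂R/∂z:
  ∂P/∂x = -3*y - 2*z
  ∂Q/∂y = -2*x
  ∂R/∂z = 0
Sum = -2*x - 3*y - 2*z, which is exactly div F.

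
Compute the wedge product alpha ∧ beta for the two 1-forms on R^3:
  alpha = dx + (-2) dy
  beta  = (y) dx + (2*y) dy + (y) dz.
alpha ∧ beta = (4*y) dx ∧ dy + (y) dx ∧ dz + (-2*y) dy ∧ dz

Distribute the wedge, using dx_i ∧ dx_j = -dx_j ∧ dx_i and dx_i ∧ dx_i = 0. For each pair (i, j) with i < j, the coefficient of dx_i ∧ dx_j in alpha ∧ beta is (alpha_i * beta_j - alpha_j * beta_i). Collecting: alpha ∧ beta = (4*y) dx ∧ dy + (y) dx ∧ dz + (-2*y) dy ∧ dz.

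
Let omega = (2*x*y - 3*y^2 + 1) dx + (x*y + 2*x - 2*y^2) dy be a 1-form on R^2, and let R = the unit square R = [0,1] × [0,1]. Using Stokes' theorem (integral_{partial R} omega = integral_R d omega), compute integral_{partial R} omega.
integral_(partial R) omega = 9/2

Stokes: integral_partial_R omega = integral_R d omega with d omega = (∂Q/∂x - ∂P/∂y) dx ∧ dy.
  ∂Q/∂x = y + 2
  ∂P/∂y = 2*x - 6*y
  integrand = ∂Q/∂x - ∂P/∂y = -2*x + 7*y + 2.
Integrating over R: integral_0^1 integral_0^1 (-2*x + 7*y + 2) dx dy = 9/2.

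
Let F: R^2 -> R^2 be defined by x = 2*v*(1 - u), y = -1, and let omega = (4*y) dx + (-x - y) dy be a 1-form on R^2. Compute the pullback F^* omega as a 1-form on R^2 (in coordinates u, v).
F^* omega = (8*v) du + (8*u - 8) dv

Using F^*(f dg) = (f ∘ F) d(g ∘ F), substitute each coordinate x_i by F_i(u, v) in f_i, and replace dx_i by d F_i = (∂F_i/∂u) du + (∂F_i/∂v) dv.
  For the x component: f_1(F) = -4; d F_1 = (-2*v) du + (2 - 2*u) dv
  For the y component: f_2(F) = 2*u*v - 2*v + 1; d F_2 = (0) du + (0) dv
Combining and collecting du, dv coefficients:
  coeff of du: 8*v
  coeff of dv: 8*u - 8
F^* omega = (8*v) du + (8*u - 8) dv.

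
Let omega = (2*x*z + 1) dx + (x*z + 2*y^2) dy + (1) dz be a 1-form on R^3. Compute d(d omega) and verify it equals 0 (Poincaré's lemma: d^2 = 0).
d(d omega) = 0

Step 1: d omega = sum_{i<j} (∂f_j/∂x_i - ∂f_i/∂x_j) dx_i ∧ dx_j:
  coeff of dx ∧ dy: z
  coeff of dx ∧ dz: -2*x
  coeff of dy ∧ dz: -x
Step 2: Apply d again to each 2-form coefficient. The only possible 3-form in R^3 is dx ∧ dy ∧ dz, with coefficient
  ∂(coeff of dy∧dz)/∂x - ∂(coeff of dx∧dz)/∂y + ∂(coeff of dx∧dy)/∂z
  = ∂/∂x (-x) - ∂/∂y (-2*x) + ∂/∂z (z).
Each of these terms simplifies to sums of mixed partials that cancel in pairs. The result is 0 (by equality of mixed partials for smooth functions — Schwarz / Clairaut).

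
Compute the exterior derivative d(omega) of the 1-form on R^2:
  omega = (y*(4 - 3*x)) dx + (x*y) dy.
d(omega) = (3*x + y - 4) dx ∧ dy

For a 1-form omega = sum_i f_i dx_i, the exterior derivative is
  d(omega) = sum_{i < j} (∂f_j/∂x_i - ∂f_i/∂x_j) dx_i ∧ dx_j.
  coefficient of dx ∧ dy: ∂f_2/∂x - ∂f_1/∂y = ∂(x*y)/∂x - ∂(y*(4 - 3*x))/∂y = 3*x + y - 4
Assembling: d(omega) = (3*x + y - 4) dx ∧ dy.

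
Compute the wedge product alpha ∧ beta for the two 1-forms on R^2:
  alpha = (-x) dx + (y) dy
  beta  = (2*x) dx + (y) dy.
alpha ∧ beta = (-3*x*y) dx ∧ dy

Distribute the wedge, using dx_i ∧ dx_j = -dx_j ∧ dx_i and dx_i ∧ dx_i = 0. For each pair (i, j) with i < j, the coefficient of dx_i ∧ dx_j in alpha ∧ beta is (alpha_i * beta_j - alpha_j * beta_i). Collecting: alpha ∧ beta = (-3*x*y) dx ∧ dy.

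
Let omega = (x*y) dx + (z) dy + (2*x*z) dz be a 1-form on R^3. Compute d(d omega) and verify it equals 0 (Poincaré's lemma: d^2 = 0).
d(d omega) = 0

Step 1: d omega = sum_{i<j} (∂f_j/∂x_i - ∂f_i/∂x_j) dx_i ∧ dx_j:
  coeff of dx ∧ dy: -x
  coeff of dx ∧ dz: 2*z
  coeff of dy ∧ dz: -1
Step 2: Apply d again to each 2-form coefficient. The only possible 3-form in R^3 is dx ∧ dy ∧ dz, with coefficient
  ∂(coeff of dy∧dz)/∂x - ∂(coeff of dx∧dz)/∂y + ∂(coeff of dx∧dy)/∂z
  = ∂/∂x (-1) - ∂/∂y (2*z) + ∂/∂z (-x).
Each of these terms simplifies to sums of mixed partials that cancel in pairs. The result is 0 (by equality of mixed partials for smooth functions — Schwarz / Clairaut).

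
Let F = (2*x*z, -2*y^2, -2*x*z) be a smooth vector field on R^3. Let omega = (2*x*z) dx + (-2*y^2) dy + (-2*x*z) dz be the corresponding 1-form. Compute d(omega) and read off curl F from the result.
d(omega) = (0) dy ∧ dz + (2*x + 2*z) dz ∧ dx + (0) dx ∧ dy; curl F = (0, 2*x + 2*z, 0)

d omega = sum_{i<j} (∂f_j/∂x_i - ∂f_i/∂x_j) dx_i ∧ dx_j. Under the identification (dy ∧ dz, dz ∧ dx, dx ∧ dy) ↔ (e_x, e_y, e_z), the coefficients are exactly the components of curl F. Compute:
  ∂R/∂y - ∂Q/∂z = (0) - (0) = 0
  ∂P/∂z - ∂R/∂x = (2*x) - (-2*z) = 2*x + 2*z
  ∂Q/∂x - ∂P/∂y = (0) - (0) = 0.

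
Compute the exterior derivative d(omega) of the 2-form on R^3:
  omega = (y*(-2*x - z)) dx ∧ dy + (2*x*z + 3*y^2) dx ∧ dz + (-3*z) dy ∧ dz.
d(omega) = (-7*y) dx ∧ dy ∧ dz

For a 2-form omega = sum_{i<j} g_{ij} dx_i ∧ dx_j, the exterior derivative is
  d(omega) = sum_{i<j} d(g_{ij}) ∧ dx_i ∧ dx_j = sum_{i<j, k} (∂g_{ij}/∂x_k) dx_k ∧ dx_i ∧ dx_j.
Expand each term, using dx_k ∧ dx_i ∧ dx_j = sgn(permutation) dx_{(a)} ∧ dx_{(b)} ∧ dx_{(c)} with (a < b < c) sorted:
  d(y*(-2*x - z)) includes (∂/∂z)(y*(-2*x - z)) dz = (-y) dz, which multiplied by dx ∧ dy gives (-y) dx ∧ dy ∧ dz
  d(2*x*z + 3*y^2) includes (∂/∂y)(2*x*z + 3*y^2) dy = (6*y) dy, which multiplied by dx ∧ dz gives (-6*y) dx ∧ dy ∧ dz
Collecting like 3-forms: d(omega) = (-7*y) dx ∧ dy ∧ dz.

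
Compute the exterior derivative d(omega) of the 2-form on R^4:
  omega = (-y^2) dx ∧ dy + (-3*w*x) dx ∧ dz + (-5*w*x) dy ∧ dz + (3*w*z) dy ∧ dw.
d(omega) = (-3*x) dx ∧ dz ∧ dw + (-5*w) dx ∧ dy ∧ dz + (-3*w - 5*x) dy ∧ dz ∧ dw

For a 2-form omega = sum_{i<j} g_{ij} dx_i ∧ dx_j, the exterior derivative is
  d(omega) = sum_{i<j} d(g_{ij}) ∧ dx_i ∧ dx_j = sum_{i<j, k} (∂g_{ij}/∂x_k) dx_k ∧ dx_i ∧ dx_j.
Expand each term, using dx_k ∧ dx_i ∧ dx_j = sgn(permutation) dx_{(a)} ∧ dx_{(b)} ∧ dx_{(c)} with (a < b < c) sorted:
  d(-3*w*x) includes (∂/∂w)(-3*w*x) dw = (-3*x) dw, which multiplied by dx ∧ dz gives (-3*x) dx ∧ dz ∧ dw
  d(-5*w*x) includes (∂/∂x)(-5*w*x) dx = (-5*w) dx, which multiplied by dy ∧ dz gives (-5*w) dx ∧ dy ∧ dz
  d(-5*w*x) includes (∂/∂w)(-5*w*x) dw = (-5*x) dw, which multiplied by dy ∧ dz gives (-5*x) dy ∧ dz ∧ dw
  d(3*w*z) includes (∂/∂z)(3*w*z) dz = (3*w) dz, which multiplied by dy ∧ dw gives (-3*w) dy ∧ dz ∧ dw
Collecting like 3-forms: d(omega) = (-3*x) dx ∧ dz ∧ dw + (-5*w) dx ∧ dy ∧ dz + (-3*w - 5*x) dy ∧ dz ∧ dw.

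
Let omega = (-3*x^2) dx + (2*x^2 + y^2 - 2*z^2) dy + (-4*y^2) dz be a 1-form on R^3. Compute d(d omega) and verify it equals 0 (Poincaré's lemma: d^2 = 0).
d(d omega) = 0

Step 1: d omega = sum_{i<j} (∂f_j/∂x_i - ∂f_i/∂x_j) dx_i ∧ dx_j:
  coeff of dx ∧ dy: 4*x
  coeff of dx ∧ dz: 0
  coeff of dy ∧ dz: -8*y + 4*z
Step 2: Apply d again to each 2-form coefficient. The only possible 3-form in R^3 is dx ∧ dy ∧ dz, with coefficient
  ∂(coeff of dy∧dz)/∂x - ∂(coeff of dx∧dz)/∂y + ∂(coeff of dx∧dy)/∂z
  = ∂/∂x (-8*y + 4*z) - ∂/∂y (0) + ∂/∂z (4*x).
Each of these terms simplifies to sums of mixed partials that cancel in pairs. The result is 0 (by equality of mixed partials for smooth functions — Schwarz / Clairaut).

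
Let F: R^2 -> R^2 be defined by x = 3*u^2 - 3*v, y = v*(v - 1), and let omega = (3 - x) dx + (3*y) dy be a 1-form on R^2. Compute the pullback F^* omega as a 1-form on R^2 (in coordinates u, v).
F^* omega = (18*u*(-u^2 + v + 1)) du + (9*u^2 + 6*v^3 - 9*v^2 - 6*v - 9) dv

Using F^*(f dg) = (f ∘ F) d(g ∘ F), substitute each coordinate x_i by F_i(u, v) in f_i, and replace dx_i by d F_i = (∂F_i/∂u) du + (∂F_i/∂v) dv.
  For the x component: f_1(F) = -3*u^2 + 3*v + 3; d F_1 = (6*u) du + (-3) dv
  For the y component: f_2(F) = 3*v*(v - 1); d F_2 = (0) du + (2*v - 1) dv
Combining and collecting du, dv coefficients:
  coeff of du: 18*u*(-u^2 + v + 1)
  coeff of dv: 9*u^2 + 6*v^3 - 9*v^2 - 6*v - 9
F^* omega = (18*u*(-u^2 + v + 1)) du + (9*u^2 + 6*v^3 - 9*v^2 - 6*v - 9) dv.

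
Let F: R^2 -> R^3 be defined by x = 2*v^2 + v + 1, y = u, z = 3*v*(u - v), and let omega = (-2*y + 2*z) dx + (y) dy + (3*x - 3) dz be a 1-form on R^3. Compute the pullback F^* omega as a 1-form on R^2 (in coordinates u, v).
F^* omega = (u + 18*v^3 + 9*v^2) du + (42*u*v^2 + 7*u*v - 2*u - 60*v^3 - 24*v^2) dv

Using F^*(f dg) = (f ∘ F) d(g ∘ F), substitute each coordinate x_i by F_i(u, v) in f_i, and replace dx_i by d F_i = (∂F_i/∂u) du + (∂F_i/∂v) dv.
  For the x component: f_1(F) = 6*u*v - 2*u - 6*v^2; d F_1 = (0) du + (4*v + 1) dv
  For the y component: f_2(F) = u; d F_2 = (1) du + (0) dv
  For the z component: f_3(F) = 3*v*(2*v + 1); d F_3 = (3*v) du + (3*u - 6*v) dv
Combining and collecting du, dv coefficients:
  coeff of du: u + 18*v^3 + 9*v^2
  coeff of dv: 42*u*v^2 + 7*u*v - 2*u - 60*v^3 - 24*v^2
F^* omega = (u + 18*v^3 + 9*v^2) du + (42*u*v^2 + 7*u*v - 2*u - 60*v^3 - 24*v^2) dv.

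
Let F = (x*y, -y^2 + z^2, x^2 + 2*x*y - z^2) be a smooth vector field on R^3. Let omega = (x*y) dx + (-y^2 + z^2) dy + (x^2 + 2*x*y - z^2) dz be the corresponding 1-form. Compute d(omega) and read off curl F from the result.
d(omega) = (2*x - 2*z) dy ∧ dz + (-2*x - 2*y) dz ∧ dx + (-x) dx ∧ dy; curl F = (2*x - 2*z, -2*x - 2*y, -x)

d omega = sum_{i<j} (∂f_j/∂x_i - ∂f_i/∂x_j) dx_i ∧ dx_j. Under the identification (dy ∧ dz, dz ∧ dx, dx ∧ dy) ↔ (e_x, e_y, e_z), the coefficients are exactly the components of curl F. Compute:
  ∂R/∂y - ∂Q/∂z = (2*x) - (2*z) = 2*x - 2*z
  ∂P/∂z - ∂R/∂x = (0) - (2*x + 2*y) = -2*x - 2*y
  ∂Q/∂x - ∂P/∂y = (0) - (x) = -x.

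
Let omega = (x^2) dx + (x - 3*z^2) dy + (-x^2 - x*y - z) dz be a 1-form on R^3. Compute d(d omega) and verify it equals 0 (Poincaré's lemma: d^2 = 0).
d(d omega) = 0

Step 1: d omega = sum_{i<j} (∂f_j/∂x_i - ∂f_i/∂x_j) dx_i ∧ dx_j:
  coeff of dx ∧ dy: 1
  coeff of dx ∧ dz: -2*x - y
  coeff of dy ∧ dz: -x + 6*z
Step 2: Apply d again to each 2-form coefficient. The only possible 3-form in R^3 is dx ∧ dy ∧ dz, with coefficient
  ∂(coeff of dy∧dz)/∂x - ∂(coeff of dx∧dz)/∂y + ∂(coeff of dx∧dy)/∂z
  = ∂/∂x (-x + 6*z) - ∂/∂y (-2*x - y) + ∂/∂z (1).
Each of these terms simplifies to sums of mixed partials that cancel in pairs. The result is 0 (by equality of mixed partials for smooth functions — Schwarz / Clairaut).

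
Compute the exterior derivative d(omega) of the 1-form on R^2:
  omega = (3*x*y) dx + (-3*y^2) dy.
d(omega) = (-3*x) dx ∧ dy

For a 1-form omega = sum_i f_i dx_i, the exterior derivative is
  d(omega) = sum_{i < j} (∂f_j/∂x_i - ∂f_i/∂x_j) dx_i ∧ dx_j.
  coefficient of dx ∧ dy: ∂f_2/∂x - ∂f_1/∂y = ∂(-3*y^2)/∂x - ∂(3*x*y)/∂y = -3*x
Assembling: d(omega) = (-3*x) dx ∧ dy.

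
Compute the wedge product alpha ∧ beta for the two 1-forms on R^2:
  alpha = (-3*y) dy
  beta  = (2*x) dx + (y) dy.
alpha ∧ beta = (6*x*y) dx ∧ dy

Distribute the wedge, using dx_i ∧ dx_j = -dx_j ∧ dx_i and dx_i ∧ dx_i = 0. For each pair (i, j) with i < j, the coefficient of dx_i ∧ dx_j in alpha ∧ beta is (alpha_i * beta_j - alpha_j * beta_i). Collecting: alpha ∧ beta = (6*x*y) dx ∧ dy.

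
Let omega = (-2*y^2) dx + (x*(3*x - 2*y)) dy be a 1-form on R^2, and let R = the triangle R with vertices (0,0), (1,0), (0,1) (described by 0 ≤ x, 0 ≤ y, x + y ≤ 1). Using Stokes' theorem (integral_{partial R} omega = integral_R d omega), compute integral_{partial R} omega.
integral_(partial R) omega = 4/3

Stokes: integral_partial_R omega = integral_R d omega with d omega = (∂Q/∂x - ∂P/∂y) dx ∧ dy.
  ∂Q/∂x = 6*x - 2*y
  ∂P/∂y = -4*y
  integrand = ∂Q/∂x - ∂P/∂y = 6*x + 2*y.
Integrating over R: integral_0^1 integral_0^{1-x} (6*x + 2*y) dy dx = 4/3.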